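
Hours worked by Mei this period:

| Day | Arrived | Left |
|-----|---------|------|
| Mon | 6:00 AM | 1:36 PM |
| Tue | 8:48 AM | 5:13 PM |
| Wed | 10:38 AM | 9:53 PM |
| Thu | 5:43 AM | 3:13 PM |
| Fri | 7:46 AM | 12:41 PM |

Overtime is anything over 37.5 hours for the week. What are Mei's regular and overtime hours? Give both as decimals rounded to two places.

Mon: 6:00 AM–1:36 PM = 7 h 36 min
Tue: 8:48 AM–5:13 PM = 8 h 25 min
Wed: 10:38 AM–9:53 PM = 11 h 15 min
Thu: 5:43 AM–3:13 PM = 9 h 30 min
Fri: 7:46 AM–12:41 PM = 4 h 55 min
Total worked: 41 h 41 min = 41.68 h.
Threshold 37.5 h → overtime 4 h 11 min, regular 37 h 30 min.

Regular 37.50 hours, overtime 4.18 hours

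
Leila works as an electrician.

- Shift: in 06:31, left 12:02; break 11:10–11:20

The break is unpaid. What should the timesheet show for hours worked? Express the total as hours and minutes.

5 h 21 min

Shift: 06:31–12:02 = 5 h 31 min; less 10 min break → 5 h 21 min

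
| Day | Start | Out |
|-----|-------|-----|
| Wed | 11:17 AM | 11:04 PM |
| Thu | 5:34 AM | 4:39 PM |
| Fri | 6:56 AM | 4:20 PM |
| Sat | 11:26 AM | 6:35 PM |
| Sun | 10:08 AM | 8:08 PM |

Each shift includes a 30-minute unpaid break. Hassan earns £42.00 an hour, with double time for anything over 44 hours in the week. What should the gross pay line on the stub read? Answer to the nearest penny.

£2093.00

Wed: 11:17 AM–11:04 PM = 11 h 47 min; less 30 min break → 11 h 17 min
Thu: 5:34 AM–4:39 PM = 11 h 5 min; less 30 min break → 10 h 35 min
Fri: 6:56 AM–4:20 PM = 9 h 24 min; less 30 min break → 8 h 54 min
Sat: 11:26 AM–6:35 PM = 7 h 9 min; less 30 min break → 6 h 39 min
Sun: 10:08 AM–8:08 PM = 10 h 0 min; less 30 min break → 9 h 30 min
Total worked: 46 h 55 min = 2815 min.
Regular 44 h 0 min = 2640 min at £42.00/h; overtime 2 h 55 min = 175 min at £84.00/h.
Pay = (2640 × £42.00 + 175 × £84.00) ÷ 60 = £2093.00.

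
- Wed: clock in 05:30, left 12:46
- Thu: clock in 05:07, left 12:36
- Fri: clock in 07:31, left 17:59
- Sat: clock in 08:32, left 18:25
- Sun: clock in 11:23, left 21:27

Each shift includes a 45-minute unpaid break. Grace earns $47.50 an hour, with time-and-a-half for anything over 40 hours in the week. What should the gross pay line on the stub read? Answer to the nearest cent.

Wed: 05:30–12:46 = 7 h 16 min; less 45 min break → 6 h 31 min
Thu: 05:07–12:36 = 7 h 29 min; less 45 min break → 6 h 44 min
Fri: 07:31–17:59 = 10 h 28 min; less 45 min break → 9 h 43 min
Sat: 08:32–18:25 = 9 h 53 min; less 45 min break → 9 h 8 min
Sun: 11:23–21:27 = 10 h 4 min; less 45 min break → 9 h 19 min
Total worked: 41 h 25 min = 2485 min.
Regular 40 h 0 min = 2400 min at $47.50/h; overtime 1 h 25 min = 85 min at $71.25/h.
Pay = (2400 × $47.50 + 85 × $71.25) ÷ 60 = $2000.94.

$2000.94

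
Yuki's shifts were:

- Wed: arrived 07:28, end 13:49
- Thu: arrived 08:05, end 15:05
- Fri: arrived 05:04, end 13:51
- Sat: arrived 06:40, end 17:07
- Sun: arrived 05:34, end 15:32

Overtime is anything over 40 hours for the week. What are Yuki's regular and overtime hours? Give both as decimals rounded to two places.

Wed: 07:28–13:49 = 6 h 21 min
Thu: 08:05–15:05 = 7 h 0 min
Fri: 05:04–13:51 = 8 h 47 min
Sat: 06:40–17:07 = 10 h 27 min
Sun: 05:34–15:32 = 9 h 58 min
Total worked: 42 h 33 min = 42.55 h.
Threshold 40 h → overtime 2 h 33 min, regular 40 h 0 min.

Regular 40.00 hours, overtime 2.55 hours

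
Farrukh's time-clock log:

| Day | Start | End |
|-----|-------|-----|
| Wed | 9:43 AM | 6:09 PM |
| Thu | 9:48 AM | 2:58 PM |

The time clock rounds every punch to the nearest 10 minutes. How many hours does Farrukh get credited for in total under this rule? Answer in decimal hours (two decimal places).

Wed: in 9:43 AM→9:40 AM, out 6:09 PM→6:10 PM; 8 h 30 min
Thu: in 9:48 AM→9:50 AM, out 2:58 PM→3:00 PM; 5 h 10 min
Total credited: 13 h 40 min.

13.67 hours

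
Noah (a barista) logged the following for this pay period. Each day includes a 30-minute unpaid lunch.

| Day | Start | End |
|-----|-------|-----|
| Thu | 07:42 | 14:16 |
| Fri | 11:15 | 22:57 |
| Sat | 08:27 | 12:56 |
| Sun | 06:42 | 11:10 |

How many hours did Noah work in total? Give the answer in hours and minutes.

25 h 13 min

Thu: 07:42–14:16 = 6 h 34 min; less 30 min break → 6 h 4 min
Fri: 11:15–22:57 = 11 h 42 min; less 30 min break → 11 h 12 min
Sat: 08:27–12:56 = 4 h 29 min; less 30 min break → 3 h 59 min
Sun: 06:42–11:10 = 4 h 28 min; less 30 min break → 3 h 58 min
Total: 6 h 4 min + 11 h 12 min + 3 h 59 min + 3 h 58 min = 25 h 13 min.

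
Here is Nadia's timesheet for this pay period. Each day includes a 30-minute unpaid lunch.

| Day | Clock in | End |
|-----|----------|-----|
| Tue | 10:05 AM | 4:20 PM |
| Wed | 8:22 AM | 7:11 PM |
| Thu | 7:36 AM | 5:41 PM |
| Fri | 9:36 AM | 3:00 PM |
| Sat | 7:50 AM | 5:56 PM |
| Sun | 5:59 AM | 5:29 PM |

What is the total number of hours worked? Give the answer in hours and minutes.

Tue: 10:05 AM–4:20 PM = 6 h 15 min; less 30 min break → 5 h 45 min
Wed: 8:22 AM–7:11 PM = 10 h 49 min; less 30 min break → 10 h 19 min
Thu: 7:36 AM–5:41 PM = 10 h 5 min; less 30 min break → 9 h 35 min
Fri: 9:36 AM–3:00 PM = 5 h 24 min; less 30 min break → 4 h 54 min
Sat: 7:50 AM–5:56 PM = 10 h 6 min; less 30 min break → 9 h 36 min
Sun: 5:59 AM–5:29 PM = 11 h 30 min; less 30 min break → 11 h 0 min
Total: 5 h 45 min + 10 h 19 min + 9 h 35 min + 4 h 54 min + 9 h 36 min + 11 h 0 min = 51 h 9 min.

51 h 9 min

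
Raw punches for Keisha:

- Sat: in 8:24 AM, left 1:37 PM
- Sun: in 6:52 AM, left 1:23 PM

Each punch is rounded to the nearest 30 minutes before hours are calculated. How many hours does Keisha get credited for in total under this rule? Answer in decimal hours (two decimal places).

Sat: in 8:24 AM→8:30 AM, out 1:37 PM→1:30 PM; 5 h 0 min
Sun: in 6:52 AM→7:00 AM, out 1:23 PM→1:30 PM; 6 h 30 min
Total credited: 11 h 30 min.

11.50 hours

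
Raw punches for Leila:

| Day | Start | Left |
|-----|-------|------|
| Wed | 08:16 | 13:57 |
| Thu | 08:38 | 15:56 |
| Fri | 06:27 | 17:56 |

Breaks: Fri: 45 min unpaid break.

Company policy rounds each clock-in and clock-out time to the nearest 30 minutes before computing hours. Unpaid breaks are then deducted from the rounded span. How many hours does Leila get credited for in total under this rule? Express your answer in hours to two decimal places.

23.75 hours

Wed: in 08:16→08:30, out 13:57→14:00; 5 h 30 min
Thu: in 08:38→08:30, out 15:56→16:00; 7 h 30 min
Fri: in 06:27→06:30, out 17:56→18:00; 11 h 30 min − 45 min = 10 h 45 min
Total credited: 23 h 45 min.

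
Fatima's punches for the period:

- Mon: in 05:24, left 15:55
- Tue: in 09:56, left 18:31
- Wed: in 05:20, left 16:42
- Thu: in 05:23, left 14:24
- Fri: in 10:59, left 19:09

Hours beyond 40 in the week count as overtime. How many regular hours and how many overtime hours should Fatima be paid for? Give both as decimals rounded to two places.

Mon: 05:24–15:55 = 10 h 31 min
Tue: 09:56–18:31 = 8 h 35 min
Wed: 05:20–16:42 = 11 h 22 min
Thu: 05:23–14:24 = 9 h 1 min
Fri: 10:59–19:09 = 8 h 10 min
Total worked: 47 h 39 min = 47.65 h.
Threshold 40 h → overtime 7 h 39 min, regular 40 h 0 min.

Regular 40.00 hours, overtime 7.65 hours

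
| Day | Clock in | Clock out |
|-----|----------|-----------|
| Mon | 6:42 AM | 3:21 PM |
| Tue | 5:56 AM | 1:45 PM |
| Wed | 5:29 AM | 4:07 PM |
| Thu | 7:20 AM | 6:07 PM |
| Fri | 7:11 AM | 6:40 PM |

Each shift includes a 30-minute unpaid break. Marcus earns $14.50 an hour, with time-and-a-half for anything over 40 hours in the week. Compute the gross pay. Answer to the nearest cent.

$729.35

Mon: 6:42 AM–3:21 PM = 8 h 39 min; less 30 min break → 8 h 9 min
Tue: 5:56 AM–1:45 PM = 7 h 49 min; less 30 min break → 7 h 19 min
Wed: 5:29 AM–4:07 PM = 10 h 38 min; less 30 min break → 10 h 8 min
Thu: 7:20 AM–6:07 PM = 10 h 47 min; less 30 min break → 10 h 17 min
Fri: 7:11 AM–6:40 PM = 11 h 29 min; less 30 min break → 10 h 59 min
Total worked: 46 h 52 min = 2812 min.
Regular 40 h 0 min = 2400 min at $14.50/h; overtime 6 h 52 min = 412 min at $21.75/h.
Pay = (2400 × $14.50 + 412 × $21.75) ÷ 60 = $729.35.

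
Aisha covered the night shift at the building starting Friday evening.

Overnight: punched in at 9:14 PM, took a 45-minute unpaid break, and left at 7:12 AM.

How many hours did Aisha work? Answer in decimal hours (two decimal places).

Overnight: 9:14 PM → midnight = 2 h 46 min; midnight → 7:12 AM = 7 h 12 min; span 9 h 58 min; less 45 min break → 9 h 13 min

9.22 hours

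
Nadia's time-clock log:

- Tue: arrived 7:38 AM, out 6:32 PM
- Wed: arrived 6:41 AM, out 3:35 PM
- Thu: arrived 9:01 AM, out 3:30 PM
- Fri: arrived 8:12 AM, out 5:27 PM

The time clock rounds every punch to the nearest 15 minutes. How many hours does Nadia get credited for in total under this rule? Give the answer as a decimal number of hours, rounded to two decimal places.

35.25 hours

Tue: in 7:38 AM→7:45 AM, out 6:32 PM→6:30 PM; 10 h 45 min
Wed: in 6:41 AM→6:45 AM, out 3:35 PM→3:30 PM; 8 h 45 min
Thu: in 9:01 AM→9:00 AM, out 3:30 PM→3:30 PM; 6 h 30 min
Fri: in 8:12 AM→8:15 AM, out 5:27 PM→5:30 PM; 9 h 15 min
Total credited: 35 h 15 min.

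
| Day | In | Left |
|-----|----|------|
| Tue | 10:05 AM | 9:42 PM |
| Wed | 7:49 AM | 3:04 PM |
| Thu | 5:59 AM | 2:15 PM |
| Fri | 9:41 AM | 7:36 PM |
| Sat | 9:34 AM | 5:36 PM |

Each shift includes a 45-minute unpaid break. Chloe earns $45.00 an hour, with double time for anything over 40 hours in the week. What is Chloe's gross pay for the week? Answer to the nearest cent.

Tue: 10:05 AM–9:42 PM = 11 h 37 min; less 45 min break → 10 h 52 min
Wed: 7:49 AM–3:04 PM = 7 h 15 min; less 45 min break → 6 h 30 min
Thu: 5:59 AM–2:15 PM = 8 h 16 min; less 45 min break → 7 h 31 min
Fri: 9:41 AM–7:36 PM = 9 h 55 min; less 45 min break → 9 h 10 min
Sat: 9:34 AM–5:36 PM = 8 h 2 min; less 45 min break → 7 h 17 min
Total worked: 41 h 20 min = 2480 min.
Regular 40 h 0 min = 2400 min at $45.00/h; overtime 1 h 20 min = 80 min at $90.00/h.
Pay = (2400 × $45.00 + 80 × $90.00) ÷ 60 = $1920.00.

$1920.00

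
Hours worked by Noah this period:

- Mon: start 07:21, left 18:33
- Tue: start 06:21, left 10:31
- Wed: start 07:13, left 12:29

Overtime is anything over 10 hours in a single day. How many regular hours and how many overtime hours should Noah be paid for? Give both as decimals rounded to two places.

Regular 19.43 hours, overtime 1.20 hours

Mon: 07:21–18:33 = 11 h 12 min
Tue: 06:21–10:31 = 4 h 10 min
Wed: 07:13–12:29 = 5 h 16 min
Mon reg 10 h 0 min / OT 1 h 12 min; Tue reg 4 h 10 min / OT 0 h 0 min; Wed reg 5 h 16 min / OT 0 h 0 min.
Totals: regular 19 h 26 min, overtime 1 h 12 min.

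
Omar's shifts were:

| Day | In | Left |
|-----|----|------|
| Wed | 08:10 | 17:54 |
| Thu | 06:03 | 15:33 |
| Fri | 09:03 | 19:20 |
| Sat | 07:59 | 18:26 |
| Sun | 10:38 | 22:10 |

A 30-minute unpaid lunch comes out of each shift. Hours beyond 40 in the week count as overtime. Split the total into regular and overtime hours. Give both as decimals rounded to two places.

Wed: 08:10–17:54 = 9 h 44 min; less 30 min break → 9 h 14 min
Thu: 06:03–15:33 = 9 h 30 min; less 30 min break → 9 h 0 min
Fri: 09:03–19:20 = 10 h 17 min; less 30 min break → 9 h 47 min
Sat: 07:59–18:26 = 10 h 27 min; less 30 min break → 9 h 57 min
Sun: 10:38–22:10 = 11 h 32 min; less 30 min break → 11 h 2 min
Total worked: 49 h 0 min = 49.00 h.
Threshold 40 h → overtime 9 h 0 min, regular 40 h 0 min.

Regular 40.00 hours, overtime 9.00 hours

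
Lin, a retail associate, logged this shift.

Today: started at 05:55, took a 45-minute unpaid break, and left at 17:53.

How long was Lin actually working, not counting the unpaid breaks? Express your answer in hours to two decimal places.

Today: 05:55–17:53 = 11 h 58 min; less 45 min break → 11 h 13 min

11.22 hours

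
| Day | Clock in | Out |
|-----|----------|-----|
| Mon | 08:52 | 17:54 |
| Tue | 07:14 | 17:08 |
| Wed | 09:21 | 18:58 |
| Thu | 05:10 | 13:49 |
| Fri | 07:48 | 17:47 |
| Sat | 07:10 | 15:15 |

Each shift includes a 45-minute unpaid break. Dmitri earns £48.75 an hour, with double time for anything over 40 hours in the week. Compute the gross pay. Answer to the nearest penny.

Mon: 08:52–17:54 = 9 h 2 min; less 45 min break → 8 h 17 min
Tue: 07:14–17:08 = 9 h 54 min; less 45 min break → 9 h 9 min
Wed: 09:21–18:58 = 9 h 37 min; less 45 min break → 8 h 52 min
Thu: 05:10–13:49 = 8 h 39 min; less 45 min break → 7 h 54 min
Fri: 07:48–17:47 = 9 h 59 min; less 45 min break → 9 h 14 min
Sat: 07:10–15:15 = 8 h 5 min; less 45 min break → 7 h 20 min
Total worked: 50 h 46 min = 3046 min.
Regular 40 h 0 min = 2400 min at £48.75/h; overtime 10 h 46 min = 646 min at £97.50/h.
Pay = (2400 × £48.75 + 646 × £97.50) ÷ 60 = £2999.75.

£2999.75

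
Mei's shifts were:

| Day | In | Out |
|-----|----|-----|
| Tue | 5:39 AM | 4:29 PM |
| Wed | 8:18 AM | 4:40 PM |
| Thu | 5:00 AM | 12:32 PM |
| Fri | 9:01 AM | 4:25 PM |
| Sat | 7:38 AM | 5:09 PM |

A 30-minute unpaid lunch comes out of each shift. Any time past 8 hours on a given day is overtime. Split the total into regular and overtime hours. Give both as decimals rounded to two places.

Tue: 5:39 AM–4:29 PM = 10 h 50 min; less 30 min break → 10 h 20 min
Wed: 8:18 AM–4:40 PM = 8 h 22 min; less 30 min break → 7 h 52 min
Thu: 5:00 AM–12:32 PM = 7 h 32 min; less 30 min break → 7 h 2 min
Fri: 9:01 AM–4:25 PM = 7 h 24 min; less 30 min break → 6 h 54 min
Sat: 7:38 AM–5:09 PM = 9 h 31 min; less 30 min break → 9 h 1 min
Tue reg 8 h 0 min / OT 2 h 20 min; Wed reg 7 h 52 min / OT 0 h 0 min; Thu reg 7 h 2 min / OT 0 h 0 min; Fri reg 6 h 54 min / OT 0 h 0 min; Sat reg 8 h 0 min / OT 1 h 1 min.
Totals: regular 37 h 48 min, overtime 3 h 21 min.

Regular 37.80 hours, overtime 3.35 hours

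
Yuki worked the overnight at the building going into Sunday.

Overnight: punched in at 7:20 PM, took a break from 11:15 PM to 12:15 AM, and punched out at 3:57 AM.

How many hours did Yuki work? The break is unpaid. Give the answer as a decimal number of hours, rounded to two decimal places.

7.62 hours

Overnight: 7:20 PM → midnight = 4 h 40 min; midnight → 3:57 AM = 3 h 57 min; span 8 h 37 min; less 60 min break → 7 h 37 min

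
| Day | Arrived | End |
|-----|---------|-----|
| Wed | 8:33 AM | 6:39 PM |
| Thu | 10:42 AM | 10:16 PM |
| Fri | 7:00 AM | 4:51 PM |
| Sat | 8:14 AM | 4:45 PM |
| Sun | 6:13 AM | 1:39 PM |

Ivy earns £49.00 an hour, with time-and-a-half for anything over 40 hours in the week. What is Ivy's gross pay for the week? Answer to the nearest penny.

£2508.80

Wed: 8:33 AM–6:39 PM = 10 h 6 min
Thu: 10:42 AM–10:16 PM = 11 h 34 min
Fri: 7:00 AM–4:51 PM = 9 h 51 min
Sat: 8:14 AM–4:45 PM = 8 h 31 min
Sun: 6:13 AM–1:39 PM = 7 h 26 min
Total worked: 47 h 28 min = 2848 min.
Regular 40 h 0 min = 2400 min at £49.00/h; overtime 7 h 28 min = 448 min at £73.50/h.
Pay = (2400 × £49.00 + 448 × £73.50) ÷ 60 = £2508.80.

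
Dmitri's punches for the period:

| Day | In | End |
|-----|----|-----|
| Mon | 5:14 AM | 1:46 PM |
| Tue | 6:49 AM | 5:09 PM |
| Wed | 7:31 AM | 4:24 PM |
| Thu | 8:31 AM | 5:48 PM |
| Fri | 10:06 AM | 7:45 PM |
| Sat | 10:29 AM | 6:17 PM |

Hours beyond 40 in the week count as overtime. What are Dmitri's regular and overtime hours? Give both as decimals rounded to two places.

Regular 40.00 hours, overtime 14.48 hours

Mon: 5:14 AM–1:46 PM = 8 h 32 min
Tue: 6:49 AM–5:09 PM = 10 h 20 min
Wed: 7:31 AM–4:24 PM = 8 h 53 min
Thu: 8:31 AM–5:48 PM = 9 h 17 min
Fri: 10:06 AM–7:45 PM = 9 h 39 min
Sat: 10:29 AM–6:17 PM = 7 h 48 min
Total worked: 54 h 29 min = 54.48 h.
Threshold 40 h → overtime 14 h 29 min, regular 40 h 0 min.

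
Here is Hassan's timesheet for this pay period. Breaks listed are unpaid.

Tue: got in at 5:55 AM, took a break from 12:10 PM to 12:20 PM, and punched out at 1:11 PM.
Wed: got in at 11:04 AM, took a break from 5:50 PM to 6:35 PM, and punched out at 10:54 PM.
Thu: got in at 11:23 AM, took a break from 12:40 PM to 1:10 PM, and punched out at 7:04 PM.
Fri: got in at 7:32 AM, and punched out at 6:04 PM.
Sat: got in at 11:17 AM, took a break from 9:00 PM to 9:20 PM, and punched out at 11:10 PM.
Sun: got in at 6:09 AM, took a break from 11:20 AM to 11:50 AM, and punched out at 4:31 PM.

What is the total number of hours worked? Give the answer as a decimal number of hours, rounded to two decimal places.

Tue: 5:55 AM–1:11 PM = 7 h 16 min; less 10 min break → 7 h 6 min
Wed: 11:04 AM–10:54 PM = 11 h 50 min; less 45 min break → 11 h 5 min
Thu: 11:23 AM–7:04 PM = 7 h 41 min; less 30 min break → 7 h 11 min
Fri: 7:32 AM–6:04 PM = 10 h 32 min
Sat: 11:17 AM–11:10 PM = 11 h 53 min; less 20 min break → 11 h 33 min
Sun: 6:09 AM–4:31 PM = 10 h 22 min; less 30 min break → 9 h 52 min
Total: 7 h 6 min + 11 h 5 min + 7 h 11 min + 10 h 32 min + 11 h 33 min + 9 h 52 min = 57 h 19 min.

57.32 hours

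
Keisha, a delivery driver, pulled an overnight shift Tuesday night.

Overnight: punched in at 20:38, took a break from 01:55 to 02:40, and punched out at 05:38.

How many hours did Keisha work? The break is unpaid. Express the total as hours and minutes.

8 h 15 min

Overnight: 20:38 → midnight = 3 h 22 min; midnight → 05:38 = 5 h 38 min; span 9 h 0 min; less 45 min break → 8 h 15 min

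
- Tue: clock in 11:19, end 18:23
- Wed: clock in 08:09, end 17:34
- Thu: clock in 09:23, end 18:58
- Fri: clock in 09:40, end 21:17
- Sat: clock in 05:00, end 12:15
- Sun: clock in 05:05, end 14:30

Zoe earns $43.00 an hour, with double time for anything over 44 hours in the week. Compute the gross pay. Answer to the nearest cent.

$2782.10

Tue: 11:19–18:23 = 7 h 4 min
Wed: 08:09–17:34 = 9 h 25 min
Thu: 09:23–18:58 = 9 h 35 min
Fri: 09:40–21:17 = 11 h 37 min
Sat: 05:00–12:15 = 7 h 15 min
Sun: 05:05–14:30 = 9 h 25 min
Total worked: 54 h 21 min = 3261 min.
Regular 44 h 0 min = 2640 min at $43.00/h; overtime 10 h 21 min = 621 min at $86.00/h.
Pay = (2640 × $43.00 + 621 × $86.00) ÷ 60 = $2782.10.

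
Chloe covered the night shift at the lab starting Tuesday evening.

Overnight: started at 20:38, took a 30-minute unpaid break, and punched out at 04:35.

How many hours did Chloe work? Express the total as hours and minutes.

Overnight: 20:38 → midnight = 3 h 22 min; midnight → 04:35 = 4 h 35 min; span 7 h 57 min; less 30 min break → 7 h 27 min

7 h 27 min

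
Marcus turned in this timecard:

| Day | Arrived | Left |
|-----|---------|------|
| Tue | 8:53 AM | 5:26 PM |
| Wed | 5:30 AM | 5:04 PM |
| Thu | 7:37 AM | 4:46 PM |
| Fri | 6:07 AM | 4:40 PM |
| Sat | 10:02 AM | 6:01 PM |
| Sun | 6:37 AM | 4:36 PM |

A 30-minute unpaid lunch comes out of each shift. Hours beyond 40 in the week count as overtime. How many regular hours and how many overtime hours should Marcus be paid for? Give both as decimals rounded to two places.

Tue: 8:53 AM–5:26 PM = 8 h 33 min; less 30 min break → 8 h 3 min
Wed: 5:30 AM–5:04 PM = 11 h 34 min; less 30 min break → 11 h 4 min
Thu: 7:37 AM–4:46 PM = 9 h 9 min; less 30 min break → 8 h 39 min
Fri: 6:07 AM–4:40 PM = 10 h 33 min; less 30 min break → 10 h 3 min
Sat: 10:02 AM–6:01 PM = 7 h 59 min; less 30 min break → 7 h 29 min
Sun: 6:37 AM–4:36 PM = 9 h 59 min; less 30 min break → 9 h 29 min
Total worked: 54 h 47 min = 54.78 h.
Threshold 40 h → overtime 14 h 47 min, regular 40 h 0 min.

Regular 40.00 hours, overtime 14.78 hours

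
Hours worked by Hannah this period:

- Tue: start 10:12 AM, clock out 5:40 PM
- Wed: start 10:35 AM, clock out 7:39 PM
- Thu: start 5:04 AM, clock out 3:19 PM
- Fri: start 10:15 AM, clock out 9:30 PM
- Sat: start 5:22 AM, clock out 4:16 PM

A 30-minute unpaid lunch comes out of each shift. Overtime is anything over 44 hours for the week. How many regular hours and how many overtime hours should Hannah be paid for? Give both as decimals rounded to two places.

Regular 44.00 hours, overtime 2.43 hours

Tue: 10:12 AM–5:40 PM = 7 h 28 min; less 30 min break → 6 h 58 min
Wed: 10:35 AM–7:39 PM = 9 h 4 min; less 30 min break → 8 h 34 min
Thu: 5:04 AM–3:19 PM = 10 h 15 min; less 30 min break → 9 h 45 min
Fri: 10:15 AM–9:30 PM = 11 h 15 min; less 30 min break → 10 h 45 min
Sat: 5:22 AM–4:16 PM = 10 h 54 min; less 30 min break → 10 h 24 min
Total worked: 46 h 26 min = 46.43 h.
Threshold 44 h → overtime 2 h 26 min, regular 44 h 0 min.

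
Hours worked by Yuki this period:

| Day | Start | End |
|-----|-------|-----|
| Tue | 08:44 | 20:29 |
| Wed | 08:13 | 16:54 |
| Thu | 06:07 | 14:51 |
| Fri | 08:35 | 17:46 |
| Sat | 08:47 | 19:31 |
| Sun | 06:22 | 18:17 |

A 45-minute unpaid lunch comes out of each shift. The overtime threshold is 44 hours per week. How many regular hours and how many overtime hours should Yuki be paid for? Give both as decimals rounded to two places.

Tue: 08:44–20:29 = 11 h 45 min; less 45 min break → 11 h 0 min
Wed: 08:13–16:54 = 8 h 41 min; less 45 min break → 7 h 56 min
Thu: 06:07–14:51 = 8 h 44 min; less 45 min break → 7 h 59 min
Fri: 08:35–17:46 = 9 h 11 min; less 45 min break → 8 h 26 min
Sat: 08:47–19:31 = 10 h 44 min; less 45 min break → 9 h 59 min
Sun: 06:22–18:17 = 11 h 55 min; less 45 min break → 11 h 10 min
Total worked: 56 h 30 min = 56.50 h.
Threshold 44 h → overtime 12 h 30 min, regular 44 h 0 min.

Regular 44.00 hours, overtime 12.50 hours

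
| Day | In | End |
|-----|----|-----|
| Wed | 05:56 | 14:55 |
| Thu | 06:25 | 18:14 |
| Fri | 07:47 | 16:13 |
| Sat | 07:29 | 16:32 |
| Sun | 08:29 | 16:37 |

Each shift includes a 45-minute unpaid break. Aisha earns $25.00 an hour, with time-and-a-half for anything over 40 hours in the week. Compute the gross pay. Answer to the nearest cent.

Wed: 05:56–14:55 = 8 h 59 min; less 45 min break → 8 h 14 min
Thu: 06:25–18:14 = 11 h 49 min; less 45 min break → 11 h 4 min
Fri: 07:47–16:13 = 8 h 26 min; less 45 min break → 7 h 41 min
Sat: 07:29–16:32 = 9 h 3 min; less 45 min break → 8 h 18 min
Sun: 08:29–16:37 = 8 h 8 min; less 45 min break → 7 h 23 min
Total worked: 42 h 40 min = 2560 min.
Regular 40 h 0 min = 2400 min at $25.00/h; overtime 2 h 40 min = 160 min at $37.50/h.
Pay = (2400 × $25.00 + 160 × $37.50) ÷ 60 = $1100.00.

$1100.00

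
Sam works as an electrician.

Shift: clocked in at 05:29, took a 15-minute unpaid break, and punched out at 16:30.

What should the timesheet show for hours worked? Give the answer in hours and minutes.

10 h 46 min

Shift: 05:29–16:30 = 11 h 1 min; less 15 min break → 10 h 46 min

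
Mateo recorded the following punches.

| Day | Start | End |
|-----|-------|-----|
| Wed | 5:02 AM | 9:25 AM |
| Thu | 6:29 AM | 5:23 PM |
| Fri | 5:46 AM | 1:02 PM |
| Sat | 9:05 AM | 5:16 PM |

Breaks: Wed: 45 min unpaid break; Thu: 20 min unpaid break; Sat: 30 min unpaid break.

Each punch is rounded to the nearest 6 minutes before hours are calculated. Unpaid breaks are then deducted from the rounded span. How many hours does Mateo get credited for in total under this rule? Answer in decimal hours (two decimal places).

29.12 hours

Wed: in 5:02 AM→5:00 AM, out 9:25 AM→9:24 AM; 4 h 24 min − 45 min = 3 h 39 min
Thu: in 6:29 AM→6:30 AM, out 5:23 PM→5:24 PM; 10 h 54 min − 20 min = 10 h 34 min
Fri: in 5:46 AM→5:48 AM, out 1:02 PM→1:00 PM; 7 h 12 min
Sat: in 9:05 AM→9:06 AM, out 5:16 PM→5:18 PM; 8 h 12 min − 30 min = 7 h 42 min
Total credited: 29 h 7 min.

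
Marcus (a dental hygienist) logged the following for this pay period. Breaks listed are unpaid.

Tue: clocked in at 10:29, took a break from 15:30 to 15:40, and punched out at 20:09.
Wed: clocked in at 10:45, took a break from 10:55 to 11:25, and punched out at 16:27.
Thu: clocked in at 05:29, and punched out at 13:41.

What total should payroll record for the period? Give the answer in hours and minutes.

22 h 54 min

Tue: 10:29–20:09 = 9 h 40 min; less 10 min break → 9 h 30 min
Wed: 10:45–16:27 = 5 h 42 min; less 30 min break → 5 h 12 min
Thu: 05:29–13:41 = 8 h 12 min
Total: 9 h 30 min + 5 h 12 min + 8 h 12 min = 22 h 54 min.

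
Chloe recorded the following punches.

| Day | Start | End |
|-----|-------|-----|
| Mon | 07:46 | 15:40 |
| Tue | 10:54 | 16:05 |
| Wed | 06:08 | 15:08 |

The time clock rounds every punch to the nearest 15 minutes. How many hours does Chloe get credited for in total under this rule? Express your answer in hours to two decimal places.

Mon: in 07:46→07:45, out 15:40→15:45; 8 h 0 min
Tue: in 10:54→11:00, out 16:05→16:00; 5 h 0 min
Wed: in 06:08→06:15, out 15:08→15:15; 9 h 0 min
Total credited: 22 h 0 min.

22.00 hours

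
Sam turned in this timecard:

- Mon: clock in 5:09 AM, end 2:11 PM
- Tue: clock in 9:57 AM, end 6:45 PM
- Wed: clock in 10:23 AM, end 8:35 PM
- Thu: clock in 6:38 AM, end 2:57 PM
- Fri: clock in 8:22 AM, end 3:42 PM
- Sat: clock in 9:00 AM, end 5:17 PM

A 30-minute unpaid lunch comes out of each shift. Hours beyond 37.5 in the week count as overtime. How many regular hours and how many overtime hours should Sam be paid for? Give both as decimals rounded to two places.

Regular 37.50 hours, overtime 11.47 hours

Mon: 5:09 AM–2:11 PM = 9 h 2 min; less 30 min break → 8 h 32 min
Tue: 9:57 AM–6:45 PM = 8 h 48 min; less 30 min break → 8 h 18 min
Wed: 10:23 AM–8:35 PM = 10 h 12 min; less 30 min break → 9 h 42 min
Thu: 6:38 AM–2:57 PM = 8 h 19 min; less 30 min break → 7 h 49 min
Fri: 8:22 AM–3:42 PM = 7 h 20 min; less 30 min break → 6 h 50 min
Sat: 9:00 AM–5:17 PM = 8 h 17 min; less 30 min break → 7 h 47 min
Total worked: 48 h 58 min = 48.97 h.
Threshold 37.5 h → overtime 11 h 28 min, regular 37 h 30 min.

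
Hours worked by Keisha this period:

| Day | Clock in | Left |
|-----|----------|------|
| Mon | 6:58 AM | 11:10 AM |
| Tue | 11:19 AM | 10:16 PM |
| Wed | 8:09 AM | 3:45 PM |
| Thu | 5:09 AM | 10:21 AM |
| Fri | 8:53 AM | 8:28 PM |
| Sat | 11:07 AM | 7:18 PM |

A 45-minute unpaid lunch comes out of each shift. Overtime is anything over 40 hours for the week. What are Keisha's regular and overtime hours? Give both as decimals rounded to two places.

Mon: 6:58 AM–11:10 AM = 4 h 12 min; less 45 min break → 3 h 27 min
Tue: 11:19 AM–10:16 PM = 10 h 57 min; less 45 min break → 10 h 12 min
Wed: 8:09 AM–3:45 PM = 7 h 36 min; less 45 min break → 6 h 51 min
Thu: 5:09 AM–10:21 AM = 5 h 12 min; less 45 min break → 4 h 27 min
Fri: 8:53 AM–8:28 PM = 11 h 35 min; less 45 min break → 10 h 50 min
Sat: 11:07 AM–7:18 PM = 8 h 11 min; less 45 min break → 7 h 26 min
Total worked: 43 h 13 min = 43.22 h.
Threshold 40 h → overtime 3 h 13 min, regular 40 h 0 min.

Regular 40.00 hours, overtime 3.22 hours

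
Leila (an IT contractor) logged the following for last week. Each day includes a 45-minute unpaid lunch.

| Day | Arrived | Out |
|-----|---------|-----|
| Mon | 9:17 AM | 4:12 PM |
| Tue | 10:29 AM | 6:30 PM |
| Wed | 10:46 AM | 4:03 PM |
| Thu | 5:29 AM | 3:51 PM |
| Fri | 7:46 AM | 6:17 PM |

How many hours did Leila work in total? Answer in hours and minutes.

Mon: 9:17 AM–4:12 PM = 6 h 55 min; less 45 min break → 6 h 10 min
Tue: 10:29 AM–6:30 PM = 8 h 1 min; less 45 min break → 7 h 16 min
Wed: 10:46 AM–4:03 PM = 5 h 17 min; less 45 min break → 4 h 32 min
Thu: 5:29 AM–3:51 PM = 10 h 22 min; less 45 min break → 9 h 37 min
Fri: 7:46 AM–6:17 PM = 10 h 31 min; less 45 min break → 9 h 46 min
Total: 6 h 10 min + 7 h 16 min + 4 h 32 min + 9 h 37 min + 9 h 46 min = 37 h 21 min.

37 h 21 min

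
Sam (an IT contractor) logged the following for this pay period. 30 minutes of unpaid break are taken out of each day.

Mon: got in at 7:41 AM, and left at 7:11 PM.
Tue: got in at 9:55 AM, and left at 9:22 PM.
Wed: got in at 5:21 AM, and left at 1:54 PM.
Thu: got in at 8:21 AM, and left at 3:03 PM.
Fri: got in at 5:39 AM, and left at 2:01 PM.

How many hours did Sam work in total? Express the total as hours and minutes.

44 h 4 min

Mon: 7:41 AM–7:11 PM = 11 h 30 min; less 30 min break → 11 h 0 min
Tue: 9:55 AM–9:22 PM = 11 h 27 min; less 30 min break → 10 h 57 min
Wed: 5:21 AM–1:54 PM = 8 h 33 min; less 30 min break → 8 h 3 min
Thu: 8:21 AM–3:03 PM = 6 h 42 min; less 30 min break → 6 h 12 min
Fri: 5:39 AM–2:01 PM = 8 h 22 min; less 30 min break → 7 h 52 min
Total: 11 h 0 min + 10 h 57 min + 8 h 3 min + 6 h 12 min + 7 h 52 min = 44 h 4 min.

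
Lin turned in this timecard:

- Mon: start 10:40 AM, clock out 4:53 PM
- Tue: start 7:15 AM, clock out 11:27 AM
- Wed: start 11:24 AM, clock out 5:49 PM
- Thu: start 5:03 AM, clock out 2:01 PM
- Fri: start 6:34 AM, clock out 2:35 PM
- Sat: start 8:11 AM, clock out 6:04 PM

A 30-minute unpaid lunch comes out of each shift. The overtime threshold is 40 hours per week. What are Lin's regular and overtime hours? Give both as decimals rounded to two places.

Mon: 10:40 AM–4:53 PM = 6 h 13 min; less 30 min break → 5 h 43 min
Tue: 7:15 AM–11:27 AM = 4 h 12 min; less 30 min break → 3 h 42 min
Wed: 11:24 AM–5:49 PM = 6 h 25 min; less 30 min break → 5 h 55 min
Thu: 5:03 AM–2:01 PM = 8 h 58 min; less 30 min break → 8 h 28 min
Fri: 6:34 AM–2:35 PM = 8 h 1 min; less 30 min break → 7 h 31 min
Sat: 8:11 AM–6:04 PM = 9 h 53 min; less 30 min break → 9 h 23 min
Total worked: 40 h 42 min = 40.70 h.
Threshold 40 h → overtime 0 h 42 min, regular 40 h 0 min.

Regular 40.00 hours, overtime 0.70 hours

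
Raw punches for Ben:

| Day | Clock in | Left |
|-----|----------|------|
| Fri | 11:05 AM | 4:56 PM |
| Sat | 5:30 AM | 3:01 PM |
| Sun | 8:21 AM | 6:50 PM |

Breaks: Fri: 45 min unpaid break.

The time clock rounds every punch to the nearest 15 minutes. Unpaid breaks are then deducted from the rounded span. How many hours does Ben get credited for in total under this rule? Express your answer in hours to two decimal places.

25.25 hours

Fri: in 11:05 AM→11:00 AM, out 4:56 PM→5:00 PM; 6 h 0 min − 45 min = 5 h 15 min
Sat: in 5:30 AM→5:30 AM, out 3:01 PM→3:00 PM; 9 h 30 min
Sun: in 8:21 AM→8:15 AM, out 6:50 PM→6:45 PM; 10 h 30 min
Total credited: 25 h 15 min.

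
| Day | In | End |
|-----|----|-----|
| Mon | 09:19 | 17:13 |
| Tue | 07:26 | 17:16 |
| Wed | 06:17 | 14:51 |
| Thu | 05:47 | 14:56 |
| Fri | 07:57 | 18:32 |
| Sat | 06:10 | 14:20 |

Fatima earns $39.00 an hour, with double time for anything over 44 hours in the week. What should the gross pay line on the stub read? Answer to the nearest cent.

Mon: 09:19–17:13 = 7 h 54 min
Tue: 07:26–17:16 = 9 h 50 min
Wed: 06:17–14:51 = 8 h 34 min
Thu: 05:47–14:56 = 9 h 9 min
Fri: 07:57–18:32 = 10 h 35 min
Sat: 06:10–14:20 = 8 h 10 min
Total worked: 54 h 12 min = 3252 min.
Regular 44 h 0 min = 2640 min at $39.00/h; overtime 10 h 12 min = 612 min at $78.00/h.
Pay = (2640 × $39.00 + 612 × $78.00) ÷ 60 = $2511.60.

$2511.60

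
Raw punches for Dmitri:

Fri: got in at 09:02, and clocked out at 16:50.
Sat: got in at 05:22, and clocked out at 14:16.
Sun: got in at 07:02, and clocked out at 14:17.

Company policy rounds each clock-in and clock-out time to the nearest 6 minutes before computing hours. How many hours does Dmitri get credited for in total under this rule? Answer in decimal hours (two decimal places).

Fri: in 09:02→09:00, out 16:50→16:48; 7 h 48 min
Sat: in 05:22→05:24, out 14:16→14:18; 8 h 54 min
Sun: in 07:02→07:00, out 14:17→14:18; 7 h 18 min
Total credited: 24 h 0 min.

24.00 hours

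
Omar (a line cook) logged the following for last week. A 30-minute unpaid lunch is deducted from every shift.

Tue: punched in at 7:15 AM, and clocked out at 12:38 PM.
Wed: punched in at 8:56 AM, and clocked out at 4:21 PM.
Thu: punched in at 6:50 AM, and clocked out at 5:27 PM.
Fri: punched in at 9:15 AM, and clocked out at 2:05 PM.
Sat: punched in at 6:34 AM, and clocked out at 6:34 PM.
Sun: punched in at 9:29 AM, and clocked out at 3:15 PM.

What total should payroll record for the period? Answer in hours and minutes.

43 h 1 min

Tue: 7:15 AM–12:38 PM = 5 h 23 min; less 30 min break → 4 h 53 min
Wed: 8:56 AM–4:21 PM = 7 h 25 min; less 30 min break → 6 h 55 min
Thu: 6:50 AM–5:27 PM = 10 h 37 min; less 30 min break → 10 h 7 min
Fri: 9:15 AM–2:05 PM = 4 h 50 min; less 30 min break → 4 h 20 min
Sat: 6:34 AM–6:34 PM = 12 h 0 min; less 30 min break → 11 h 30 min
Sun: 9:29 AM–3:15 PM = 5 h 46 min; less 30 min break → 5 h 16 min
Total: 4 h 53 min + 6 h 55 min + 10 h 7 min + 4 h 20 min + 11 h 30 min + 5 h 16 min = 43 h 1 min.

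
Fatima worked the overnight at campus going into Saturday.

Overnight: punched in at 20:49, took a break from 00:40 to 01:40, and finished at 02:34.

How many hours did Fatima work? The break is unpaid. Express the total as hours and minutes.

4 h 45 min

Overnight: 20:49 → midnight = 3 h 11 min; midnight → 02:34 = 2 h 34 min; span 5 h 45 min; less 60 min break → 4 h 45 min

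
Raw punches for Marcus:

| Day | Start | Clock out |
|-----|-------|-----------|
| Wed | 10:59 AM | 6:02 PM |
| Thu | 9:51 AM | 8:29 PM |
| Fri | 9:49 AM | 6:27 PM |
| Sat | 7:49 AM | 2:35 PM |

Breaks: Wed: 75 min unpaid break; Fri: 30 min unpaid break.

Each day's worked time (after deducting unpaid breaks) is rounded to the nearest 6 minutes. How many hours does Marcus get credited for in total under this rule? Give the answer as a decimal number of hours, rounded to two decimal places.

31.30 hours

Wed: 10:59 AM–6:02 PM = 7 h 3 min − 75 min = 5 h 48 min → rounds to 5 h 48 min
Thu: 9:51 AM–8:29 PM = 10 h 38 min → rounds to 10 h 36 min
Fri: 9:49 AM–6:27 PM = 8 h 38 min − 30 min = 8 h 8 min → rounds to 8 h 6 min
Sat: 7:49 AM–2:35 PM = 6 h 46 min → rounds to 6 h 48 min
Total credited: 31 h 18 min.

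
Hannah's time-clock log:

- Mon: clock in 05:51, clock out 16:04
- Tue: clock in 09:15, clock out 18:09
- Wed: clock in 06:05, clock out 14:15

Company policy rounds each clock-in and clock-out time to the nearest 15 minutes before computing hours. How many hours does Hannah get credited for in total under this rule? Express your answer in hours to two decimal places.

27.50 hours

Mon: in 05:51→05:45, out 16:04→16:00; 10 h 15 min
Tue: in 09:15→09:15, out 18:09→18:15; 9 h 0 min
Wed: in 06:05→06:00, out 14:15→14:15; 8 h 15 min
Total credited: 27 h 30 min.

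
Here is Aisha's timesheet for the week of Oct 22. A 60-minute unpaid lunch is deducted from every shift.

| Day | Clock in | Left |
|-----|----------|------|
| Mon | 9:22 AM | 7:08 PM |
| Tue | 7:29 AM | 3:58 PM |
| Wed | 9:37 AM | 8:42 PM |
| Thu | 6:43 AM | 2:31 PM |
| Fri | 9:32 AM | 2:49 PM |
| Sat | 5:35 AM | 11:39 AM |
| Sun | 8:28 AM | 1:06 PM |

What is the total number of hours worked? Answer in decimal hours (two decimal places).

Mon: 9:22 AM–7:08 PM = 9 h 46 min; less 60 min break → 8 h 46 min
Tue: 7:29 AM–3:58 PM = 8 h 29 min; less 60 min break → 7 h 29 min
Wed: 9:37 AM–8:42 PM = 11 h 5 min; less 60 min break → 10 h 5 min
Thu: 6:43 AM–2:31 PM = 7 h 48 min; less 60 min break → 6 h 48 min
Fri: 9:32 AM–2:49 PM = 5 h 17 min; less 60 min break → 4 h 17 min
Sat: 5:35 AM–11:39 AM = 6 h 4 min; less 60 min break → 5 h 4 min
Sun: 8:28 AM–1:06 PM = 4 h 38 min; less 60 min break → 3 h 38 min
Total: 8 h 46 min + 7 h 29 min + 10 h 5 min + 6 h 48 min + 4 h 17 min + 5 h 4 min + 3 h 38 min = 46 h 7 min.

46.12 hours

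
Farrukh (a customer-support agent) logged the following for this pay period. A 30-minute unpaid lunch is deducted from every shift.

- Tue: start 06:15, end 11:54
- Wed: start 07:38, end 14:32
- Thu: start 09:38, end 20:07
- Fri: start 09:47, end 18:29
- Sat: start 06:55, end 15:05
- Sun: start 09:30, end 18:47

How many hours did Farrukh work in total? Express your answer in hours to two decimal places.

Tue: 06:15–11:54 = 5 h 39 min; less 30 min break → 5 h 9 min
Wed: 07:38–14:32 = 6 h 54 min; less 30 min break → 6 h 24 min
Thu: 09:38–20:07 = 10 h 29 min; less 30 min break → 9 h 59 min
Fri: 09:47–18:29 = 8 h 42 min; less 30 min break → 8 h 12 min
Sat: 06:55–15:05 = 8 h 10 min; less 30 min break → 7 h 40 min
Sun: 09:30–18:47 = 9 h 17 min; less 30 min break → 8 h 47 min
Total: 5 h 9 min + 6 h 24 min + 9 h 59 min + 8 h 12 min + 7 h 40 min + 8 h 47 min = 46 h 11 min.

46.18 hours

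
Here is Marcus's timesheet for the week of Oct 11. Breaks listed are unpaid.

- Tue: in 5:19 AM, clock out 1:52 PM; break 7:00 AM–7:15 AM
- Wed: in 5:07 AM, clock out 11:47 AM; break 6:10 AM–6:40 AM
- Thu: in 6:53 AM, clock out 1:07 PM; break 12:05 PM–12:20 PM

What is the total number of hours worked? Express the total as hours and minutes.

Tue: 5:19 AM–1:52 PM = 8 h 33 min; less 15 min break → 8 h 18 min
Wed: 5:07 AM–11:47 AM = 6 h 40 min; less 30 min break → 6 h 10 min
Thu: 6:53 AM–1:07 PM = 6 h 14 min; less 15 min break → 5 h 59 min
Total: 8 h 18 min + 6 h 10 min + 5 h 59 min = 20 h 27 min.

20 h 27 min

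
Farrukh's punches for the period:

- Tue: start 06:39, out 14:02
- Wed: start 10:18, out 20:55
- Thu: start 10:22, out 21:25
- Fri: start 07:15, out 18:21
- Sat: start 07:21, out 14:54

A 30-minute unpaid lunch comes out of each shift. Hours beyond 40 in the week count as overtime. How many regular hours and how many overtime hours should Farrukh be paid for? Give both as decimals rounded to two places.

Tue: 06:39–14:02 = 7 h 23 min; less 30 min break → 6 h 53 min
Wed: 10:18–20:55 = 10 h 37 min; less 30 min break → 10 h 7 min
Thu: 10:22–21:25 = 11 h 3 min; less 30 min break → 10 h 33 min
Fri: 07:15–18:21 = 11 h 6 min; less 30 min break → 10 h 36 min
Sat: 07:21–14:54 = 7 h 33 min; less 30 min break → 7 h 3 min
Total worked: 45 h 12 min = 45.20 h.
Threshold 40 h → overtime 5 h 12 min, regular 40 h 0 min.

Regular 40.00 hours, overtime 5.20 hours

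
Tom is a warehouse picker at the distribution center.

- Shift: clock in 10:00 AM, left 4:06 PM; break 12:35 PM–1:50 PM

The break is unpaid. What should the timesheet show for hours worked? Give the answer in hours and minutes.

4 h 51 min

Shift: 10:00 AM–4:06 PM = 6 h 6 min; less 75 min break → 4 h 51 min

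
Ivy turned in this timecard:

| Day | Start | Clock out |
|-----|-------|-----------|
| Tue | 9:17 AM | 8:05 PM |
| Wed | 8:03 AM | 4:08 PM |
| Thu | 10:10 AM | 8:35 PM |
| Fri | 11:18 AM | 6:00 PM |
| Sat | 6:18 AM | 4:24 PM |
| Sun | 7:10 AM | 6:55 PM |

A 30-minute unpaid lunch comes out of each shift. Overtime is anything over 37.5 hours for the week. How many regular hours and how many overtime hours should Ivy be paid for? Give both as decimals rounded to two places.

Regular 37.50 hours, overtime 17.35 hours

Tue: 9:17 AM–8:05 PM = 10 h 48 min; less 30 min break → 10 h 18 min
Wed: 8:03 AM–4:08 PM = 8 h 5 min; less 30 min break → 7 h 35 min
Thu: 10:10 AM–8:35 PM = 10 h 25 min; less 30 min break → 9 h 55 min
Fri: 11:18 AM–6:00 PM = 6 h 42 min; less 30 min break → 6 h 12 min
Sat: 6:18 AM–4:24 PM = 10 h 6 min; less 30 min break → 9 h 36 min
Sun: 7:10 AM–6:55 PM = 11 h 45 min; less 30 min break → 11 h 15 min
Total worked: 54 h 51 min = 54.85 h.
Threshold 37.5 h → overtime 17 h 21 min, regular 37 h 30 min.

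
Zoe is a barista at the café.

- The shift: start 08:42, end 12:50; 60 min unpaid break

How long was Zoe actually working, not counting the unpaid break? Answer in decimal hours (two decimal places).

3.13 hours

The shift: 08:42–12:50 = 4 h 8 min; less 60 min break → 3 h 8 min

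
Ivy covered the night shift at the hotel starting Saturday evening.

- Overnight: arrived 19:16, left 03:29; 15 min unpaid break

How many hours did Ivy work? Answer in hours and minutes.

7 h 58 min

Overnight: 19:16 → midnight = 4 h 44 min; midnight → 03:29 = 3 h 29 min; span 8 h 13 min; less 15 min break → 7 h 58 min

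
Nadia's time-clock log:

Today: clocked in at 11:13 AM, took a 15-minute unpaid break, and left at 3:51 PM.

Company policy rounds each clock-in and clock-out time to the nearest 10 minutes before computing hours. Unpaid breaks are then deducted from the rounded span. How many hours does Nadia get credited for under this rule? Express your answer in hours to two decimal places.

4.42 hours

Today: in 11:13 AM→11:10 AM, out 3:51 PM→3:50 PM; 4 h 40 min − 15 min = 4 h 25 min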